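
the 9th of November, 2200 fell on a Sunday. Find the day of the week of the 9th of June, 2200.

Count forward from the earlier date (June 9, 2200) to the later (November 9, 2200):
June 2200: 30 − 9 = 21 days remain.
Then July (31), August (31), September (30), October (31): 31 + 31 + 30 + 31 = 123 days.
November 1–9, 2200: 9 days.
Total: 21 + 123 + 9 = 153 days.
153 mod 7 = 6, so 6 days before Sunday is Monday.

Monday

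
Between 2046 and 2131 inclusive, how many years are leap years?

20

Years divisible by 4: 2048, 2052, …, 2128 — 21 in all.
Of these, 2100 is divisible by 100 but not 400, so not leap.
Leap years: 21 − 1 = 20.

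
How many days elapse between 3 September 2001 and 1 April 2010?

3132

From September 3, 2001 to September 3, 2009: 8 years, of which 2 contain a Feb 29 — 6×365 + 2×366 = 2922 days.
September 2009: 30 − 3 = 27 days remain.
Then October (31), November (30), December (31), January (31), February 2010 (28), March (31): 31 + 30 + 31 + 31 + 28 + 31 = 182 days.
April 1, 2010: 1 day.
Residual: 210 days.
Total: 3132 days.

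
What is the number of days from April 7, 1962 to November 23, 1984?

8266

Day-of-year of April 7, 1962: 97.
Day-of-year of November 23, 1984: 328.
1962 has 365 days, so 365 − 97 = 268 days remain in 1962.
Full years 1963–1983: 16 common + 5 leap = 16×365 + 5×366 = 7670 days.
Total: 268 + 7670 + 328 = 8266 days.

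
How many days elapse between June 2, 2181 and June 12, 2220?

From June 2, 2181 to June 2, 2220: 39 years, of which 9 contain a Feb 29 — 30×365 + 9×366 = 14244 days.
(2200 is not a leap year (divisible by 100 but not 400).)
Within June 2220: 12 − 2 = 10 days.
Total: 14254 days.

14254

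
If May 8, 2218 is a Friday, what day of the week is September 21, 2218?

May 2218: 31 − 8 = 23 days remain.
Then June (30), July (31), August (31): 30 + 31 + 31 = 92 days.
September 1–21, 2218: 21 days.
Total: 23 + 92 + 21 = 136 days.
136 mod 7 = 3, so 3 days after Friday is Monday.

Monday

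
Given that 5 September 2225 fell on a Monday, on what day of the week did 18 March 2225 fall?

Count forward from the earlier date (March 18, 2225) to the later (September 5, 2225):
March 2225: 31 − 18 = 13 days remain.
Then April (30), May (31), June (30), July (31), August (31): 30 + 31 + 30 + 31 + 31 = 153 days.
September 1–5, 2225: 5 days.
Total: 13 + 153 + 5 = 171 days.
171 mod 7 = 3, so 3 days before Monday is Friday.

Friday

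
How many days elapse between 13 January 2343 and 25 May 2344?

498

January 2343: 31 − 13 = 18 days remain.
Then 15 full months totalling 455 days.
May 1–25, 2344: 25 days.
Total: 18 + 455 + 25 = 498 days.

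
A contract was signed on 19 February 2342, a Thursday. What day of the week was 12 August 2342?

February 2342: 28 − 19 = 9 days remain (2342 is not a leap year, so February has 28 days).
Then March (31), April (30), May (31), June (30), July (31): 31 + 30 + 31 + 30 + 31 = 153 days.
August 1–12, 2342: 12 days.
Total: 9 + 153 + 12 = 174 days.
174 mod 7 = 6, so 6 days after Thursday is Wednesday.

Wednesday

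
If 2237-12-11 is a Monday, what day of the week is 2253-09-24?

From December 11, 2237 to December 11, 2252: 15 years, of which 4 contain a Feb 29 — 11×365 + 4×366 = 5479 days.
December 2252: 31 − 11 = 20 days remain.
Then January (31), February 2253 (28), March (31), April (30), May (31), June (30), July (31), August (31): 31 + 28 + 31 + 30 + 31 + 30 + 31 + 31 = 243 days.
September 1–24, 2253: 24 days.
Residual: 287 days.
Total: 5766 days.
5766 mod 7 = 5, so 5 days after Monday is Saturday.

Saturday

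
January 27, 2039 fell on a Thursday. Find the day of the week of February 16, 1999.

Tuesday

Count forward from the earlier date (February 16, 1999) to the later (January 27, 2039):
From February 16, 1999 to February 16, 2038: 39 years, of which 10 contain a Feb 29 — 29×365 + 10×366 = 14245 days.
(2000 is a leap year (divisible by 400).)
February 2038: 28 − 16 = 12 days remain (2038 is not a leap year, so February has 28 days).
Then 10 full months totalling 306 days.
January 1–27, 2039: 27 days.
Residual: 345 days.
Total: 14590 days.
14590 mod 7 = 2, so 2 days before Thursday is Tuesday.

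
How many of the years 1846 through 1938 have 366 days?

Years divisible by 4: 1848, 1852, …, 1936 — 23 in all.
Of these, 1900 is divisible by 100 but not 400, so not leap.
Leap years: 23 − 1 = 22.

22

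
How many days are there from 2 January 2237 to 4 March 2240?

1157

Day-of-year of January 2, 2237: 2.
Day-of-year of March 4, 2240: 64.
2237 has 365 days, so 365 − 2 = 363 days remain in 2237.
Full years: 2238: 365; 2239: 365. Sum = 730.
Total: 363 + 730 + 64 = 1157 days.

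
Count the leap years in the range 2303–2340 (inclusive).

10

Years divisible by 4 in [2303, 2340]: 2304, 2308, 2312, 2316, 2320, 2324, 2328, 2332, 2336, 2340.
No century exceptions apply. Count: 10.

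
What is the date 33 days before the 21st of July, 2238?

the 18th of June, 2238

Count 33 days before July 21, 2238:
June 2238: 30 − 18 = 12 days remain.
July 1–21, 2238: 21 days.
Total: 12 + 21 = 33 days.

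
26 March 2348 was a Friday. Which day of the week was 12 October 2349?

Wednesday

Day-of-year of March 26, 2348: 86.
Day-of-year of October 12, 2349: 285.
2348 has 366 days, so 366 − 86 = 280 days remain in 2348.
Total: 280 + 285 = 565 days.
565 mod 7 = 5, so 5 days after Friday is Wednesday.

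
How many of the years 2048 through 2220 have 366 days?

42

Years divisible by 4: 2048, 2052, …, 2220 — 44 in all.
Of these, 2100, 2200 are divisible by 100 but not 400, so not leap.
Leap years: 44 − 2 = 42.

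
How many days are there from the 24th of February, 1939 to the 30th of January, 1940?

February 1939: 28 − 24 = 4 days remain (1939 is not a leap year, so February has 28 days).
Then 10 full months totalling 306 days.
January 1–30, 1940: 30 days.
Residual: 340 days.
Total: 340 days.

340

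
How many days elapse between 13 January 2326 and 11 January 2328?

728

January 2326: 31 − 13 = 18 days remain.
Then 23 full months totalling 699 days.
January 1–11, 2328: 11 days.
Total: 18 + 699 + 11 = 728 days.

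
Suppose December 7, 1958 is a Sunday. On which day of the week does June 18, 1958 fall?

Count forward from the earlier date (June 18, 1958) to the later (December 7, 1958):
June 1958: 30 − 18 = 12 days remain.
Then July (31), August (31), September (30), October (31), November (30): 31 + 31 + 30 + 31 + 30 = 153 days.
December 1–7, 1958: 7 days.
Total: 12 + 153 + 7 = 172 days.
172 mod 7 = 4, so 4 days before Sunday is Wednesday.

Wednesday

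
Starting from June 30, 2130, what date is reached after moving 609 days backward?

October 29, 2128

Count 609 days before June 30, 2130:
October 2128: 31 − 29 = 2 days remain.
Then 19 full months totalling 577 days.
June 1–30, 2130: 30 days.
Total: 2 + 577 + 30 = 609 days.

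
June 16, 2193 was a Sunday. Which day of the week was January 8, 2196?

Friday

June 16, 2193 → June 16, 2194: 365 days.
June 16, 2194 → June 16, 2195: 365 days.
June 2195: 30 − 16 = 14 days remain.
Then July (31), August (31), September (30), October (31), November (30), December (31): 31 + 31 + 30 + 31 + 30 + 31 = 184 days.
January 1–8, 2196: 8 days.
Residual: 206 days.
Total: 936 days.
936 mod 7 = 5, so 5 days after Sunday is Friday.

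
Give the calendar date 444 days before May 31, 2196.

March 14, 2195

Count 444 days before May 31, 2196:
March 14, 2195 → March 14, 2196: 366 days (2196 is a leap year).
March 2196: 31 − 14 = 17 days remain.
Then April (30): 30 days.
May 1–31, 2196: 31 days.
Residual: 78 days.
Total: 444 days.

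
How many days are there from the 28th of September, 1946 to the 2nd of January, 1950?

1192

September 28, 1946 → September 28, 1947: 365 days.
September 28, 1947 → September 28, 1948: 366 days (1948 is a leap year).
September 28, 1948 → September 28, 1949: 365 days.
September 1949: 30 − 28 = 2 days remain.
Then October (31), November (30), December (31): 31 + 30 + 31 = 92 days.
January 1–2, 1950: 2 days.
Residual: 96 days.
Total: 1192 days.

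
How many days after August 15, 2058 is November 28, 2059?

470

August 15, 2058 → August 15, 2059: 365 days.
August 2059: 31 − 15 = 16 days remain.
Then September (30), October (31): 30 + 31 = 61 days.
November 1–28, 2059: 28 days.
Residual: 105 days.
Total: 470 days.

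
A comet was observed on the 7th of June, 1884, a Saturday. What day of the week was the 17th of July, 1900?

Tuesday

Day-of-year of June 7, 1884: 159.
Day-of-year of July 17, 1900: 198.
1884 has 366 days, so 366 − 159 = 207 days remain in 1884.
Full years 1885–1899: 12 common + 3 leap = 12×365 + 3×366 = 5478 days.
Total: 207 + 5478 + 198 = 5883 days.
5883 mod 7 = 3, so 3 days after Saturday is Tuesday.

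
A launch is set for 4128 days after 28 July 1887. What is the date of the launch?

15 November 1898

Count 4128 days after July 28, 1887:
Day-of-year of July 28, 1887: 209.
Day-of-year of November 15, 1898: 319.
1887 has 365 days, so 365 − 209 = 156 days remain in 1887.
Full years 1888–1897: 7 common + 3 leap = 7×365 + 3×366 = 3653 days.
Total: 156 + 3653 + 319 = 4128 days.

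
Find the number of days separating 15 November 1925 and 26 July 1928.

984

November 15, 1925 → November 15, 1926: 365 days.
November 15, 1926 → November 15, 1927: 365 days.
November 1927: 30 − 15 = 15 days remain.
Then December (31), January (31), February 1928 (29), March (31), April (30), May (31), June (30): 31 + 31 + 29 + 31 + 30 + 31 + 30 = 213 days.
July 1–26, 1928: 26 days.
Residual: 254 days.
Total: 984 days.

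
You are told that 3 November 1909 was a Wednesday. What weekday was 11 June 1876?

Sunday

Count forward from the earlier date (June 11, 1876) to the later (November 3, 1909):
Day-of-year of June 11, 1876: 163.
Day-of-year of November 3, 1909: 307.
1876 has 366 days, so 366 − 163 = 203 days remain in 1876.
Full years 1877–1908: 25 common + 7 leap = 25×365 + 7×366 = 11687 days.
Total: 203 + 11687 + 307 = 12197 days.
12197 mod 7 = 3, so 3 days before Wednesday is Sunday.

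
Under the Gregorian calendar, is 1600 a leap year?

1600 is a leap year (divisible by 400).

Yes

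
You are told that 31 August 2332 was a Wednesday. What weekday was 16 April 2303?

Thursday

Count forward from the earlier date (April 16, 2303) to the later (August 31, 2332):
Day-of-year of April 16, 2303: 106.
Day-of-year of August 31, 2332: 244.
2303 has 365 days, so 365 − 106 = 259 days remain in 2303.
Full years 2304–2331: 21 common + 7 leap = 21×365 + 7×366 = 10227 days.
Total: 259 + 10227 + 244 = 10730 days.
10730 mod 7 = 6, so 6 days before Wednesday is Thursday.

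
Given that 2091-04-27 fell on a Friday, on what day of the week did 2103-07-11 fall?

Day-of-year of April 27, 2091: 117.
Day-of-year of July 11, 2103: 192.
2091 has 365 days, so 365 − 117 = 248 days remain in 2091.
Full years 2092–2102: 9 common + 2 leap = 9×365 + 2×366 = 4017 days.
Total: 248 + 4017 + 192 = 4457 days.
4457 mod 7 = 5, so 5 days after Friday is Wednesday.

Wednesday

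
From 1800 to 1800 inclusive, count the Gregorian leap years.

0

Years divisible by 4 in [1800, 1800]: 1800.
Of these, 1800 is divisible by 100 but not 400, so not leap.
Leap years: 1 − 1 = 0.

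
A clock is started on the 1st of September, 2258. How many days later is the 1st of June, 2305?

From September 1, 2258 to September 1, 2304: 46 years, of which 11 contain a Feb 29 — 35×365 + 11×366 = 16801 days.
(2300 is not a leap year (divisible by 100 but not 400).)
September 2304: 30 − 1 = 29 days remain.
Then October (31), November (30), December (31), January (31), February 2305 (28), March (31), April (30), May (31): 31 + 30 + 31 + 31 + 28 + 31 + 30 + 31 = 243 days.
June 1, 2305: 1 day.
Residual: 273 days.
Total: 17074 days.

17074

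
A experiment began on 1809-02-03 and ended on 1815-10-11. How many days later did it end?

2441

Day-of-year of February 3, 1809: 34.
Day-of-year of October 11, 1815: 284.
1809 has 365 days, so 365 − 34 = 331 days remain in 1809.
Full years: 1810: 365; 1811: 365; 1812: 366; 1813: 365; 1814: 365. Sum = 1826.
Total: 331 + 1826 + 284 = 2441 days.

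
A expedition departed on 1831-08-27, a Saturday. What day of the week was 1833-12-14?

Saturday

August 27, 1831 → August 27, 1832: 366 days (1832 is a leap year).
August 27, 1832 → August 27, 1833: 365 days.
August 1833: 31 − 27 = 4 days remain.
Then September (30), October (31), November (30): 30 + 31 + 30 = 91 days.
December 1–14, 1833: 14 days.
Residual: 109 days.
Total: 840 days.
840 is a multiple of 7, so 1833-12-14 falls on the same weekday: Saturday.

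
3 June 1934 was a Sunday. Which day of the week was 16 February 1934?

Friday

Count forward from the earlier date (February 16, 1934) to the later (June 3, 1934):
February 1934: 28 − 16 = 12 days remain (1934 is not a leap year, so February has 28 days).
Then March (31), April (30), May (31): 31 + 30 + 31 = 92 days.
June 1–3, 1934: 3 days.
Total: 12 + 92 + 3 = 107 days.
107 mod 7 = 2, so 2 days before Sunday is Friday.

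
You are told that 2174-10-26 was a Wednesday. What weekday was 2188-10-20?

Day-of-year of October 26, 2174: 299.
Day-of-year of October 20, 2188: 294.
2174 has 365 days, so 365 − 299 = 66 days remain in 2174.
Full years 2175–2187: 10 common + 3 leap = 10×365 + 3×366 = 4748 days.
Total: 66 + 4748 + 294 = 5108 days.
5108 mod 7 = 5, so 5 days after Wednesday is Monday.

Monday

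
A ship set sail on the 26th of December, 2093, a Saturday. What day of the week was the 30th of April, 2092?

Count forward from the earlier date (April 30, 2092) to the later (December 26, 2093):
April 30, 2092 → April 30, 2093: 365 days.
April 2093: 30 − 30 = 0 days remain.
Then May (31), June (30), July (31), August (31), September (30), October (31), November (30): 31 + 30 + 31 + 31 + 30 + 31 + 30 = 214 days.
December 1–26, 2093: 26 days.
Residual: 240 days.
Total: 605 days.
605 mod 7 = 3, so 3 days before Saturday is Wednesday.

Wednesday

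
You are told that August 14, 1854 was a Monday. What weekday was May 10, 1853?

Tuesday

Count forward from the earlier date (May 10, 1853) to the later (August 14, 1854):
May 1853: 31 − 10 = 21 days remain.
Then 14 full months totalling 426 days.
August 1–14, 1854: 14 days.
Total: 21 + 426 + 14 = 461 days.
461 mod 7 = 6, so 6 days before Monday is Tuesday.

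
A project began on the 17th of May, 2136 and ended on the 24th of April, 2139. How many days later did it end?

Day-of-year of May 17, 2136: 138.
Day-of-year of April 24, 2139: 114.
2136 has 366 days, so 366 − 138 = 228 days remain in 2136.
Full years: 2137: 365; 2138: 365. Sum = 730.
Total: 228 + 730 + 114 = 1072 days.

1072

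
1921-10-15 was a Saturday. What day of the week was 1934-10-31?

Wednesday

From October 15, 1921 to October 15, 1934: 13 years, of which 3 contain a Feb 29 — 10×365 + 3×366 = 4748 days.
Within October 1934: 31 − 15 = 16 days.
Total: 4764 days.
4764 mod 7 = 4, so 4 days after Saturday is Wednesday.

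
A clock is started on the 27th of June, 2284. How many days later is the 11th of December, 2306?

8201

From June 27, 2284 to June 27, 2306: 22 years, of which 4 contain a Feb 29 — 18×365 + 4×366 = 8034 days.
(2300 is not a leap year (divisible by 100 but not 400).)
June 2306: 30 − 27 = 3 days remain.
Then July (31), August (31), September (30), October (31), November (30): 31 + 31 + 30 + 31 + 30 = 153 days.
December 1–11, 2306: 11 days.
Residual: 167 days.
Total: 8201 days.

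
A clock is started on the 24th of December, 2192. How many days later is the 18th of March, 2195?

December 24, 2192 → December 24, 2193: 365 days.
December 24, 2193 → December 24, 2194: 365 days.
December 2194: 31 − 24 = 7 days remain.
Then January (31), February 2195 (28): 31 + 28 = 59 days.
March 1–18, 2195: 18 days.
Residual: 84 days.
Total: 814 days.

814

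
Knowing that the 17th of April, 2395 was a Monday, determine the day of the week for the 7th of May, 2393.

Count forward from the earlier date (May 7, 2393) to the later (April 17, 2395):
May 7, 2393 → May 7, 2394: 365 days.
May 2394: 31 − 7 = 24 days remain.
Then 10 full months totalling 304 days.
April 1–17, 2395: 17 days.
Residual: 345 days.
Total: 710 days.
710 mod 7 = 3, so 3 days before Monday is Friday.

Friday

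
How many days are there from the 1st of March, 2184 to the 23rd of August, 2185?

540

Day-of-year of March 1, 2184: 61.
Day-of-year of August 23, 2185: 235.
2184 has 366 days, so 366 − 61 = 305 days remain in 2184.
Total: 305 + 235 = 540 days.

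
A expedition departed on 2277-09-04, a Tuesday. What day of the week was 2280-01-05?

September 4, 2277 → September 4, 2278: 365 days.
September 4, 2278 → September 4, 2279: 365 days.
September 2279: 30 − 4 = 26 days remain.
Then October (31), November (30), December (31): 31 + 30 + 31 = 92 days.
January 1–5, 2280: 5 days.
Residual: 123 days.
Total: 853 days.
853 mod 7 = 6, so 6 days after Tuesday is Monday.

Monday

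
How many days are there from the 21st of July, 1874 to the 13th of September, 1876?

785

July 21, 1874 → July 21, 1875: 365 days.
July 21, 1875 → July 21, 1876: 366 days (1876 is a leap year).
July 1876: 31 − 21 = 10 days remain.
Then August (31): 31 days.
September 1–13, 1876: 13 days.
Residual: 54 days.
Total: 785 days.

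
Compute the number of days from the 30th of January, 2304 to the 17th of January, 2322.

From January 30, 2304 to January 30, 2321: 17 years, of which 5 contain a Feb 29 — 12×365 + 5×366 = 6210 days.
January 2321: 31 − 30 = 1 day remains.
Then 11 full months totalling 334 days.
January 1–17, 2322: 17 days.
Residual: 352 days.
Total: 6562 days.

6562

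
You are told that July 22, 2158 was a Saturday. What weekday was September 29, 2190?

Day-of-year of July 22, 2158: 203.
Day-of-year of September 29, 2190: 272.
2158 has 365 days, so 365 − 203 = 162 days remain in 2158.
Full years 2159–2189: 23 common + 8 leap = 23×365 + 8×366 = 11323 days.
Total: 162 + 11323 + 272 = 11757 days.
11757 mod 7 = 4, so 4 days after Saturday is Wednesday.

Wednesday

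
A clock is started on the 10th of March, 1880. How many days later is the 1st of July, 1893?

Day-of-year of March 10, 1880: 70.
Day-of-year of July 1, 1893: 182.
1880 has 366 days, so 366 − 70 = 296 days remain in 1880.
Full years 1881–1892: 9 common + 3 leap = 9×365 + 3×366 = 4383 days.
Total: 296 + 4383 + 182 = 4861 days.

4861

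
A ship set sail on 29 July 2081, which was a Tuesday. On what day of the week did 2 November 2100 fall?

Tuesday

Day-of-year of July 29, 2081: 210.
Day-of-year of November 2, 2100: 306.
2081 has 365 days, so 365 − 210 = 155 days remain in 2081.
Full years 2082–2099: 14 common + 4 leap = 14×365 + 4×366 = 6574 days.
Total: 155 + 6574 + 306 = 7035 days.
7035 is a multiple of 7, so 2 November 2100 falls on the same weekday: Tuesday.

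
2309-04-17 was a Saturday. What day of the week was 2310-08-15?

Monday

April 2309: 30 − 17 = 13 days remain.
Then 15 full months totalling 457 days.
August 1–15, 2310: 15 days.
Total: 13 + 457 + 15 = 485 days.
485 mod 7 = 2, so 2 days after Saturday is Monday.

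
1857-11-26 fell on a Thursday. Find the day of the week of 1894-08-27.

Day-of-year of November 26, 1857: 330.
Day-of-year of August 27, 1894: 239.
1857 has 365 days, so 365 − 330 = 35 days remain in 1857.
Full years 1858–1893: 27 common + 9 leap = 27×365 + 9×366 = 13149 days.
Total: 35 + 13149 + 239 = 13423 days.
13423 mod 7 = 4, so 4 days after Thursday is Monday.

Monday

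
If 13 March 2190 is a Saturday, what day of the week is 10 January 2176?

Wednesday

Count forward from the earlier date (January 10, 2176) to the later (March 13, 2190):
Day-of-year of January 10, 2176: 10.
Day-of-year of March 13, 2190: 72.
2176 has 366 days, so 366 − 10 = 356 days remain in 2176.
Full years 2177–2189: 10 common + 3 leap = 10×365 + 3×366 = 4748 days.
Total: 356 + 4748 + 72 = 5176 days.
5176 mod 7 = 3, so 3 days before Saturday is Wednesday.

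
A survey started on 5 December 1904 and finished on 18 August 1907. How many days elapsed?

986

Day-of-year of December 5, 1904: 340.
Day-of-year of August 18, 1907: 230.
1904 has 366 days, so 366 − 340 = 26 days remain in 1904.
Full years: 1905: 365; 1906: 365. Sum = 730.
Total: 26 + 730 + 230 = 986 days.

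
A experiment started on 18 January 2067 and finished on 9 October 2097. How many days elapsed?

From January 18, 2067 to January 18, 2097: 30 years, of which 8 contain a Feb 29 — 22×365 + 8×366 = 10958 days.
January 2097: 31 − 18 = 13 days remain.
Then February 2097 (28), March (31), April (30), May (31), June (30), July (31), August (31), September (30): 28 + 31 + 30 + 31 + 30 + 31 + 31 + 30 = 242 days.
October 1–9, 2097: 9 days.
Residual: 264 days.
Total: 11222 days.

11222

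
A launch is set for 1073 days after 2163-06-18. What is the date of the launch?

2166-05-26

Count 1073 days after June 18, 2163:
Day-of-year of June 18, 2163: 169.
Day-of-year of May 26, 2166: 146.
2163 has 365 days, so 365 − 169 = 196 days remain in 2163.
Full years: 2164: 366; 2165: 365. Sum = 731.
Total: 196 + 731 + 146 = 1073 days.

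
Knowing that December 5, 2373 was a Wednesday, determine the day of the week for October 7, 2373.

Count forward from the earlier date (October 7, 2373) to the later (December 5, 2373):
October 2373: 31 − 7 = 24 days remain.
Then November (30): 30 days.
December 1–5, 2373: 5 days.
Total: 24 + 30 + 5 = 59 days.
59 mod 7 = 3, so 3 days before Wednesday is Sunday.

Sunday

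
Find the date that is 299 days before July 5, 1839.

September 9, 1838

Count 299 days before July 5, 1839:
September 1838: 30 − 9 = 21 days remain.
Then 9 full months totalling 273 days.
July 1–5, 1839: 5 days.
Total: 21 + 273 + 5 = 299 days.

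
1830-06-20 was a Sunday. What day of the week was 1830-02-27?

Count forward from the earlier date (February 27, 1830) to the later (June 20, 1830):
February 1830: 28 − 27 = 1 day remains (1830 is not a leap year, so February has 28 days).
Then March (31), April (30), May (31): 31 + 30 + 31 = 92 days.
June 1–20, 1830: 20 days.
Total: 1 + 92 + 20 = 113 days.
113 mod 7 = 1, so 1 day before Sunday is Saturday.

Saturday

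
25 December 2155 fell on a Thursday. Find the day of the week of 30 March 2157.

December 25, 2155 → December 25, 2156: 366 days (2156 is a leap year).
December 2156: 31 − 25 = 6 days remain.
Then January (31), February 2157 (28): 31 + 28 = 59 days.
March 1–30, 2157: 30 days.
Residual: 95 days.
Total: 461 days.
461 mod 7 = 6, so 6 days after Thursday is Wednesday.

Wednesday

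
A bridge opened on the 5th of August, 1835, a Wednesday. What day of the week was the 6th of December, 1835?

August 1835: 31 − 5 = 26 days remain.
Then September (30), October (31), November (30): 30 + 31 + 30 = 91 days.
December 1–6, 1835: 6 days.
Total: 26 + 91 + 6 = 123 days.
123 mod 7 = 4, so 4 days after Wednesday is Sunday.

Sunday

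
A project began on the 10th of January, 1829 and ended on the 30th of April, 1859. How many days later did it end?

11067

Day-of-year of January 10, 1829: 10.
Day-of-year of April 30, 1859: 120.
1829 has 365 days, so 365 − 10 = 355 days remain in 1829.
Full years 1830–1858: 22 common + 7 leap = 22×365 + 7×366 = 10592 days.
Total: 355 + 10592 + 120 = 11067 days.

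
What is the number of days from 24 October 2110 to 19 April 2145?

12596

Day-of-year of October 24, 2110: 297.
Day-of-year of April 19, 2145: 109.
2110 has 365 days, so 365 − 297 = 68 days remain in 2110.
Full years 2111–2144: 25 common + 9 leap = 25×365 + 9×366 = 12419 days.
Total: 68 + 12419 + 109 = 12596 days.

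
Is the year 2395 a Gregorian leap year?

No

2395 is not a leap year.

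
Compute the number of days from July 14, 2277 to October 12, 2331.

From July 14, 2277 to July 14, 2331: 54 years, of which 12 contain a Feb 29 — 42×365 + 12×366 = 19722 days.
(2300 is not a leap year (divisible by 100 but not 400).)
July 2331: 31 − 14 = 17 days remain.
Then August (31), September (30): 31 + 30 = 61 days.
October 1–12, 2331: 12 days.
Residual: 90 days.
Total: 19812 days.

19812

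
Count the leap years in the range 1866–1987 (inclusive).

Years divisible by 4: 1868, 1872, …, 1984 — 30 in all.
Of these, 1900 is divisible by 100 but not 400, so not leap.
Leap years: 30 − 1 = 29.

29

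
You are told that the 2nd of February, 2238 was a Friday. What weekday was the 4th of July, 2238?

Wednesday

February 2238: 28 − 2 = 26 days remain (2238 is not a leap year, so February has 28 days).
Then March (31), April (30), May (31), June (30): 31 + 30 + 31 + 30 = 122 days.
July 1–4, 2238: 4 days.
Total: 26 + 122 + 4 = 152 days.
152 mod 7 = 5, so 5 days after Friday is Wednesday.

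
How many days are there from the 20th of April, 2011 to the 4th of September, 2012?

April 2011: 30 − 20 = 10 days remain.
Then 16 full months totalling 489 days.
September 1–4, 2012: 4 days.
Total: 10 + 489 + 4 = 503 days.

503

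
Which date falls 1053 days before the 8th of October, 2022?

the 20th of November, 2019

Count 1053 days before October 8, 2022:
November 20, 2019 → November 20, 2020: 366 days (2020 is a leap year).
November 20, 2020 → November 20, 2021: 365 days.
November 2021: 30 − 20 = 10 days remain.
Then 10 full months totalling 304 days.
October 1–8, 2022: 8 days.
Residual: 322 days.
Total: 1053 days.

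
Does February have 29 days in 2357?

No

2357 is not a leap year.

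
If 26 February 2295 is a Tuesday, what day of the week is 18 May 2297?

Tuesday

February 26, 2295 → February 26, 2296: 365 days.
February 26, 2296 → February 26, 2297: 366 days (2296 is a leap year).
February 2297: 28 − 26 = 2 days remain (2297 is not a leap year, so February has 28 days).
Then March (31), April (30): 31 + 30 = 61 days.
May 1–18, 2297: 18 days.
Residual: 81 days.
Total: 812 days.
812 is a multiple of 7, so 18 May 2297 falls on the same weekday: Tuesday.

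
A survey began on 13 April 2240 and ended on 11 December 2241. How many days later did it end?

April 13, 2240 → April 13, 2241: 365 days.
April 2241: 30 − 13 = 17 days remain.
Then May (31), June (30), July (31), August (31), September (30), October (31), November (30): 31 + 30 + 31 + 31 + 30 + 31 + 30 = 214 days.
December 1–11, 2241: 11 days.
Residual: 242 days.
Total: 607 days.

607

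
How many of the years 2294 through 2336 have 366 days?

10

Years divisible by 4 in [2294, 2336]: 2296, 2300, 2304, 2308, 2312, 2316, 2320, 2324, 2328, 2332, 2336.
Of these, 2300 is divisible by 100 but not 400, so not leap.
Leap years: 11 − 1 = 10.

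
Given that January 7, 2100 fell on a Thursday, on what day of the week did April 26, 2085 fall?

Thursday

Count forward from the earlier date (April 26, 2085) to the later (January 7, 2100):
Day-of-year of April 26, 2085: 116.
Day-of-year of January 7, 2100: 7.
2085 has 365 days, so 365 − 116 = 249 days remain in 2085.
Full years 2086–2099: 11 common + 3 leap = 11×365 + 3×366 = 5113 days.
Total: 249 + 5113 + 7 = 5369 days.
5369 is a multiple of 7, so April 26, 2085 falls on the same weekday: Thursday.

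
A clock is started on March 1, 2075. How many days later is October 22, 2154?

From March 1, 2075 to March 1, 2154: 79 years, of which 19 contain a Feb 29 — 60×365 + 19×366 = 28854 days.
(2100 is not a leap year (divisible by 100 but not 400).)
March 2154: 31 − 1 = 30 days remain.
Then April (30), May (31), June (30), July (31), August (31), September (30): 30 + 31 + 30 + 31 + 31 + 30 = 183 days.
October 1–22, 2154: 22 days.
Residual: 235 days.
Total: 29089 days.

29089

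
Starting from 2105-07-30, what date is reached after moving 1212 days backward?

2102-04-05

Count 1212 days before July 30, 2105:
April 5, 2102 → April 5, 2103: 365 days.
April 5, 2103 → April 5, 2104: 366 days (2104 is a leap year).
April 5, 2104 → April 5, 2105: 365 days.
April 2105: 30 − 5 = 25 days remain.
Then May (31), June (30): 31 + 30 = 61 days.
July 1–30, 2105: 30 days.
Residual: 116 days.
Total: 1212 days.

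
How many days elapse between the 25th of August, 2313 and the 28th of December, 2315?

Day-of-year of August 25, 2313: 237.
Day-of-year of December 28, 2315: 362.
2313 has 365 days, so 365 − 237 = 128 days remain in 2313.
Full years: 2314: 365. Sum = 365.
Total: 128 + 365 + 362 = 855 days.

855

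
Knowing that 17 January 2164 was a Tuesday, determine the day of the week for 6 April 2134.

Count forward from the earlier date (April 6, 2134) to the later (January 17, 2164):
Day-of-year of April 6, 2134: 96.
Day-of-year of January 17, 2164: 17.
2134 has 365 days, so 365 − 96 = 269 days remain in 2134.
Full years 2135–2163: 22 common + 7 leap = 22×365 + 7×366 = 10592 days.
Total: 269 + 10592 + 17 = 10878 days.
10878 is a multiple of 7, so 6 April 2134 falls on the same weekday: Tuesday.

Tuesday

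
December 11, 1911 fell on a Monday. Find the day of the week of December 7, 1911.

Count forward from the earlier date (December 7, 1911) to the later (December 11, 1911):
Within December 1911: 11 − 7 = 4 days.
4 mod 7 = 4, so 4 days before Monday is Thursday.

Thursday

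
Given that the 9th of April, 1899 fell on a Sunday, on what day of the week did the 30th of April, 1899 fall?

Sunday

Within April 1899: 30 − 9 = 21 days.
21 is a multiple of 7, so the 30th of April, 1899 falls on the same weekday: Sunday.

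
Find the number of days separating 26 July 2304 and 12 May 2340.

Day-of-year of July 26, 2304: 208.
Day-of-year of May 12, 2340: 133.
2304 has 366 days, so 366 − 208 = 158 days remain in 2304.
Full years 2305–2339: 27 common + 8 leap = 27×365 + 8×366 = 12783 days.
Total: 158 + 12783 + 133 = 13074 days.

13074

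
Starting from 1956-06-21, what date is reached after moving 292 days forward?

1957-04-09

Count 292 days after June 21, 1956:
Day-of-year of June 21, 1956: 173.
Day-of-year of April 9, 1957: 99.
1956 has 366 days, so 366 − 173 = 193 days remain in 1956.
Total: 193 + 99 = 292 days.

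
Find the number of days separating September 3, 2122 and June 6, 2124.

642

Day-of-year of September 3, 2122: 246.
Day-of-year of June 6, 2124: 158.
2122 has 365 days, so 365 − 246 = 119 days remain in 2122.
Full years: 2123: 365. Sum = 365.
Total: 119 + 365 + 158 = 642 days.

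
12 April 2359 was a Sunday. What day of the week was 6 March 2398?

Friday

Day-of-year of April 12, 2359: 102.
Day-of-year of March 6, 2398: 65.
2359 has 365 days, so 365 − 102 = 263 days remain in 2359.
Full years 2360–2397: 28 common + 10 leap = 28×365 + 10×366 = 13880 days.
Total: 263 + 13880 + 65 = 14208 days.
14208 mod 7 = 5, so 5 days after Sunday is Friday.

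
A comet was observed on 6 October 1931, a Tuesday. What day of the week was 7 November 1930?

Friday

Count forward from the earlier date (November 7, 1930) to the later (October 6, 1931):
Day-of-year of November 7, 1930: 311.
Day-of-year of October 6, 1931: 279.
1930 has 365 days, so 365 − 311 = 54 days remain in 1930.
Total: 54 + 279 = 333 days.
333 mod 7 = 4, so 4 days before Tuesday is Friday.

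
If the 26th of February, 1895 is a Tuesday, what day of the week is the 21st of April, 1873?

Count forward from the earlier date (April 21, 1873) to the later (February 26, 1895):
From April 21, 1873 to April 21, 1894: 21 years, of which 5 contain a Feb 29 — 16×365 + 5×366 = 7670 days.
April 1894: 30 − 21 = 9 days remain.
Then 9 full months totalling 276 days.
February 1–26, 1895: 26 days (1895 is not a leap year).
Residual: 311 days.
Total: 7981 days.
7981 mod 7 = 1, so 1 day before Tuesday is Monday.

Monday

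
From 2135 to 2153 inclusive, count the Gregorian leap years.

Years divisible by 4 in [2135, 2153]: 2136, 2140, 2144, 2148, 2152.
No century exceptions apply. Count: 5.

5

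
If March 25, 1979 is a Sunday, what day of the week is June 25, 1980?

March 25, 1979 → March 25, 1980: 366 days (1980 is a leap year).
March 1980: 31 − 25 = 6 days remain.
Then April (30), May (31): 30 + 31 = 61 days.
June 1–25, 1980: 25 days.
Residual: 92 days.
Total: 458 days.
458 mod 7 = 3, so 3 days after Sunday is Wednesday.

Wednesday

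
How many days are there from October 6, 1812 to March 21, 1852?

14411

Day-of-year of October 6, 1812: 280.
Day-of-year of March 21, 1852: 81.
1812 has 366 days, so 366 − 280 = 86 days remain in 1812.
Full years 1813–1851: 30 common + 9 leap = 30×365 + 9×366 = 14244 days.
Total: 86 + 14244 + 81 = 14411 days.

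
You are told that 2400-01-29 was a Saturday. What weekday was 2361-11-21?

Count forward from the earlier date (November 21, 2361) to the later (January 29, 2400):
From November 21, 2361 to November 21, 2399: 38 years, of which 9 contain a Feb 29 — 29×365 + 9×366 = 13879 days.
November 2399: 30 − 21 = 9 days remain.
Then December (31): 31 days.
January 1–29, 2400: 29 days.
Residual: 69 days.
Total: 13948 days.
13948 mod 7 = 4, so 4 days before Saturday is Tuesday.

Tuesday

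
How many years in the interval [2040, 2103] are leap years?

15

Years divisible by 4: 2040, 2044, …, 2100 — 16 in all.
Of these, 2100 is divisible by 100 but not 400, so not leap.
Leap years: 16 − 1 = 15.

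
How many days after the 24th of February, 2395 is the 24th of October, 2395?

February 2395: 28 − 24 = 4 days remain (2395 is not a leap year, so February has 28 days).
Then March (31), April (30), May (31), June (30), July (31), August (31), September (30): 31 + 30 + 31 + 30 + 31 + 31 + 30 = 214 days.
October 1–24, 2395: 24 days.
Total: 4 + 214 + 24 = 242 days.

242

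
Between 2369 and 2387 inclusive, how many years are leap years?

4

Years divisible by 4 in [2369, 2387]: 2372, 2376, 2380, 2384.
No century exceptions apply. Count: 4.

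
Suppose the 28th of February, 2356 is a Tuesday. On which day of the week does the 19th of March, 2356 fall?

February 2356: 29 − 28 = 1 day remains (2356 is a leap year, so February has 29 days).
March 1–19, 2356: 19 days.
Total: 1 + 19 = 20 days.
20 mod 7 = 6, so 6 days after Tuesday is Monday.

Monday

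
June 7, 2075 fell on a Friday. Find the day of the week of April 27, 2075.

Count forward from the earlier date (April 27, 2075) to the later (June 7, 2075):
April 2075: 30 − 27 = 3 days remain.
Then May (31): 31 days.
June 1–7, 2075: 7 days.
Total: 3 + 31 + 7 = 41 days.
41 mod 7 = 6, so 6 days before Friday is Saturday.

Saturday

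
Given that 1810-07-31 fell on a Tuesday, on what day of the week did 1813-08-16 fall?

Monday

July 31, 1810 → July 31, 1811: 365 days.
July 31, 1811 → July 31, 1812: 366 days (1812 is a leap year).
July 31, 1812 → July 31, 1813: 365 days.
July 1813: 31 − 31 = 0 days remain.
August 1–16, 1813: 16 days.
Residual: 16 days.
Total: 1112 days.
1112 mod 7 = 6, so 6 days after Tuesday is Monday.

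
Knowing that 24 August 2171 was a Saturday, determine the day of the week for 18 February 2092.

Count forward from the earlier date (February 18, 2092) to the later (August 24, 2171):
From February 18, 2092 to February 18, 2171: 79 years, of which 19 contain a Feb 29 — 60×365 + 19×366 = 28854 days.
(2100 is not a leap year (divisible by 100 but not 400).)
February 2171: 28 − 18 = 10 days remain (2171 is not a leap year, so February has 28 days).
Then March (31), April (30), May (31), June (30), July (31): 31 + 30 + 31 + 30 + 31 = 153 days.
August 1–24, 2171: 24 days.
Residual: 187 days.
Total: 29041 days.
29041 mod 7 = 5, so 5 days before Saturday is Monday.

Monday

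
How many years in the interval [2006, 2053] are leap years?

Years divisible by 4 in [2006, 2053]: 2008, 2012, 2016, 2020, 2024, 2028, 2032, 2036, 2040, 2044, 2048, 2052.
No century exceptions apply. Count: 12.

12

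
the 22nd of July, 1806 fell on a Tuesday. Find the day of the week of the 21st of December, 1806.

Sunday

July 1806: 31 − 22 = 9 days remain.
Then August (31), September (30), October (31), November (30): 31 + 30 + 31 + 30 = 122 days.
December 1–21, 1806: 21 days.
Total: 9 + 122 + 21 = 152 days.
152 mod 7 = 5, so 5 days after Tuesday is Sunday.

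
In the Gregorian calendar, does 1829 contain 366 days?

1829 is not a leap year.

No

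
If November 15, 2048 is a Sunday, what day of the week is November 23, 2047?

Count forward from the earlier date (November 23, 2047) to the later (November 15, 2048):
November 2047: 30 − 23 = 7 days remain.
Then 11 full months totalling 336 days.
November 1–15, 2048: 15 days.
Total: 7 + 336 + 15 = 358 days.
358 mod 7 = 1, so 1 day before Sunday is Saturday.

Saturday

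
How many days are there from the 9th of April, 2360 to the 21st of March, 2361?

Day-of-year of April 9, 2360: 100.
Day-of-year of March 21, 2361: 80.
2360 has 366 days, so 366 − 100 = 266 days remain in 2360.
Total: 266 + 80 = 346 days.

346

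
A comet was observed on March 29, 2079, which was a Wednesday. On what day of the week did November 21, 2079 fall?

March 2079: 31 − 29 = 2 days remain.
Then April (30), May (31), June (30), July (31), August (31), September (30), October (31): 30 + 31 + 30 + 31 + 31 + 30 + 31 = 214 days.
November 1–21, 2079: 21 days.
Total: 2 + 214 + 21 = 237 days.
237 mod 7 = 6, so 6 days after Wednesday is Tuesday.

Tuesday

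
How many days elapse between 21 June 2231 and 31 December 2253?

8229

Day-of-year of June 21, 2231: 172.
Day-of-year of December 31, 2253: 365.
2231 has 365 days, so 365 − 172 = 193 days remain in 2231.
Full years 2232–2252: 15 common + 6 leap = 15×365 + 6×366 = 7671 days.
Total: 193 + 7671 + 365 = 8229 days.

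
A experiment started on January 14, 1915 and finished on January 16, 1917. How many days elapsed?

Day-of-year of January 14, 1915: 14.
Day-of-year of January 16, 1917: 16.
1915 has 365 days, so 365 − 14 = 351 days remain in 1915.
Full years: 1916: 366. Sum = 366.
Total: 351 + 366 + 16 = 733 days.

733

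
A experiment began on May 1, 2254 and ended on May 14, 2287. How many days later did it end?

12066

Day-of-year of May 1, 2254: 121.
Day-of-year of May 14, 2287: 134.
2254 has 365 days, so 365 − 121 = 244 days remain in 2254.
Full years 2255–2286: 24 common + 8 leap = 24×365 + 8×366 = 11688 days.
Total: 244 + 11688 + 134 = 12066 days.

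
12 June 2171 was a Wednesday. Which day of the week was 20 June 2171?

Within June 2171: 20 − 12 = 8 days.
8 mod 7 = 1, so 1 day after Wednesday is Thursday.

Thursday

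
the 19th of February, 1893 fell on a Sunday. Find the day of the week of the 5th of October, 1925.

From February 19, 1893 to February 19, 1925: 32 years, of which 7 contain a Feb 29 — 25×365 + 7×366 = 11687 days.
(1900 is not a leap year (divisible by 100 but not 400).)
February 1925: 28 − 19 = 9 days remain (1925 is not a leap year, so February has 28 days).
Then March (31), April (30), May (31), June (30), July (31), August (31), September (30): 31 + 30 + 31 + 30 + 31 + 31 + 30 = 214 days.
October 1–5, 1925: 5 days.
Residual: 228 days.
Total: 11915 days.
11915 mod 7 = 1, so 1 day after Sunday is Monday.

Monday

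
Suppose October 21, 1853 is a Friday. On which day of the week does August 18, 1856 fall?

Monday

October 21, 1853 → October 21, 1854: 365 days.
October 21, 1854 → October 21, 1855: 365 days.
October 1855: 31 − 21 = 10 days remain.
Then 9 full months totalling 274 days.
August 1–18, 1856: 18 days.
Residual: 302 days.
Total: 1032 days.
1032 mod 7 = 3, so 3 days after Friday is Monday.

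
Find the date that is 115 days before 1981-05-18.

1981-01-23

Count 115 days before May 18, 1981:
January 1981: 31 − 23 = 8 days remain.
Then February 1981 (28), March (31), April (30): 28 + 31 + 30 = 89 days.
May 1–18, 1981: 18 days.
Total: 8 + 89 + 18 = 115 days.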